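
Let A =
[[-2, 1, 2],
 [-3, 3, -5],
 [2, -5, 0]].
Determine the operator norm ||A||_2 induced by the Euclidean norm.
||A||_2 ≈ 7.6516 (= sqrt(largest eigenvalue of A^T A))

||A||_2 = sigma_max(A) = sqrt(lambda_max(A^T A)). Form the symmetric matrix M = A^T A =
[[17, -21, 11],
 [-21, 35, -13],
 [11, -13, 29]].
Its characteristic polynomial (trace, sum of principal 2x2 minors, determinant of M give the coefficients) is
  p(λ) = det(λ I - M) = λ^3 - 81λ^2 + 1372λ - 3364.
No integer candidate from the rational root theorem (±divisors of 3364) is a root, so the roots are irrational. The cubic discriminant is Δ = 1292447408 > 0, so there are three distinct real roots. p(2) = -936 and p(3) = 50 have opposite signs, so a root lies in (2, 3); Newton's method refines it to λ ≈ 2.9455. p(19) = 322 and p(20) = -324 have opposite signs, so a root lies in (19, 20); Newton's method refines it to λ ≈ 19.5072. p(58) = -1160 and p(59) = 1002 have opposite signs, so a root lies in (58, 59); Newton's method refines it to λ ≈ 58.5474. Check (Vieta): the three roots sum to 81, matching tr M = 81.
So the eigenvalues of A^T A are ≈ 2.9455, 19.5072, 58.5474 (all ≥ 0, as they must be for A^T A). The largest is λ_max ≈ 58.5474, hence ||A||_2 = sqrt(λ_max) ≈ 7.6516.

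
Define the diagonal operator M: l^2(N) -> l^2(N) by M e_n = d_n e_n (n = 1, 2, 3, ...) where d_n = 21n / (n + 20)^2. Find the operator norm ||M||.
||M|| = 21/80 (attained at n = 20)

For M diagonal, ||M|| = sup_n |d_n|. Treat f(x) = 21x / (x + 20)^2 for real x > 0. By the quotient rule, f'(x) = 21(20 - x)/(x + 20)^3, which is positive for x < 20 and negative for x > 20. So f has a unique maximum at x = 20, and since 20 is a positive integer, the supremum over n ≥ 1 is attained at n = 20: d_20 = 21·20/(20 + 20)^2 = 21·20/1600 = 21/80. Hence ||M|| = 21/80.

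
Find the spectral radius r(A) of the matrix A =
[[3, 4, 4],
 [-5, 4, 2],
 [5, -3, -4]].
r(A) ≈ 4.5899

The eigenvalues of A are the roots of its characteristic polynomial. With M = A (coefficients from the trace, the sum of principal 2x2 minors, and det A):
  p(λ) = det(λ I - M) = λ^3 - 3λ^2 - 10λ + 90.
No integer candidate from the rational root theorem (±divisors of 90) is a root, so the roots are irrational. The cubic discriminant is Δ = -155480 < 0, so there is one real root and a complex-conjugate pair. p(-5) = -60 and p(-4) = 18 have opposite signs, so a root lies in (-5, -4); Newton's method refines it to λ ≈ -4.2721. Dividing out (λ - (-4.2721)) leaves approximately λ^2 - 7.2721λ + 21.067. For λ^2 - 7.2721λ + 21.067 the discriminant is -31.3847. It is negative, so the remaining roots are the complex-conjugate pair λ ≈ 3.636 ± 2.8011i. Their product equals the constant term, so |λ|^2 ≈ 21.067 and |λ| ≈ 4.5899.
Thus the eigenvalues (to 4 decimals) are -4.2721 (modulus 4.2721); 3.636 ± 2.8011i (modulus 4.5899). The spectral radius is the largest modulus: r(A) ≈ 4.5899. (Cross-check: r(A) ≤ ||A||_2 ≈ 9.8458; equality holds whenever A is normal, though it can also hold for some non-normal A.)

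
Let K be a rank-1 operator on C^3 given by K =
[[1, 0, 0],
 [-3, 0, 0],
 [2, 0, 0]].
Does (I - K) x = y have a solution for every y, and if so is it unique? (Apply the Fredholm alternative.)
(I - K) is singular (det(I - K) = 0, i.e. 1 ∈ sigma(K)). (I - K) x = y is solvable iff y ⊥ ker((I - K)^*) = span{(1, 0, 0)}, i.e. iff y_1 = 0. When solvable, the solutions are x = y + c·(1, -3, 2), c arbitrary (ker(I - K) = span{(1, -3, 2)}, dimension 1).

K has rank 1, so it is an outer product K = u v^T: every row of K is a multiple of one row vector. Reading off the entries, u = (1, -3, 2) and v = (1, 0, 0) (row i of K equals u_i·v^T). A rank-one matrix u v^T satisfies K u = u (v·u) and kills the (2)-dimensional subspace v^⊥, so its characteristic polynomial is lambda^2 (lambda - v·u) with v·u = tr K = 1. Hence the eigenvalues of I - K are 1 (multiplicity 2) and 1 - (1) = 0, so det(I - K) = 0. (Direct check: I - K =
[[0, 0, 0],
 [3, 1, 0],
 [-2, 0, 1]]
has determinant 0.) So 1 is an eigenvalue of K and (I - K) is not invertible. The finite-dimensional Fredholm alternative says: either (I - K) is invertible, or ker(I - K) ≠ {0} and then range(I - K) = ker((I - K)^*)^⊥, with dim ker(I - K) = dim ker((I - K)^*). We are in the second case, so we need both kernels. Kernel of I - K: (I - K) u = u - u (v·u) = u - u = 0, so ker(I - K) = span{u} = span{(1, -3, 2)} (it is exactly 1-dimensional because rank(I - K) = 2). Kernel of the adjoint: K is real, so (I - K)^* = I - K^T = I - v u^T, and (I - v u^T) v = v - v (u·v) = 0; hence ker((I - K)^*) = span{v} = span{(1, 0, 0)}. Therefore (I - K) x = y is solvable iff <y, v> = 0, i.e. iff y_1 = 0. When this holds, K y = u (v·y) = 0, so (I - K) y = y and x = y is a particular solution; the full solution set is the line x = y + c·u = y + c·(1, -3, 2), c ∈ C.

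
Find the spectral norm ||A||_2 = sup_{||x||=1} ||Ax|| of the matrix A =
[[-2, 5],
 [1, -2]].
||A||_2 = sqrt((34 + sqrt(1152))/2) ≈ 5.8284 (= sqrt(largest eigenvalue of A^T A))

||A||_2 = sigma_max(A) = sqrt(lambda_max(A^T A)). Form the symmetric matrix M = A^T A =
[[5, -12],
 [-12, 29]].
Its characteristic polynomial (trace, determinant of M give the coefficients) is
  p(λ) = det(λ I - M) = λ^2 - 34λ + 1.
For λ^2 - 34λ + 1 the discriminant is 1152. It is nonnegative but not a perfect square, so the roots are real and irrational: λ = (34 ± sqrt(1152))/2 ≈ 33.9706, 0.0294.
So the eigenvalues of A^T A are ≈ 0.0294, 33.9706 (all ≥ 0, as they must be for A^T A). The largest is λ_max = (34 + sqrt(1152))/2 ≈ 33.9706, hence ||A||_2 = sqrt(λ_max) = sqrt((34 + sqrt(1152))/2) ≈ 5.8284.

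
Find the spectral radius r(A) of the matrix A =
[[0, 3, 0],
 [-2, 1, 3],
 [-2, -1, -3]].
r(A) ≈ 3.3783

The eigenvalues of A are the roots of its characteristic polynomial. With M = A (coefficients from the trace, the sum of principal 2x2 minors, and det A):
  p(λ) = det(λ I - M) = λ^3 + 2λ^2 + 6λ + 36.
No integer candidate from the rational root theorem (±divisors of 36) is a root, so the roots are irrational. The cubic discriminant is Δ = -29088 < 0, so there is one real root and a complex-conjugate pair. p(-4) = -20 and p(-3) = 9 have opposite signs, so a root lies in (-4, -3); Newton's method refines it to λ ≈ -3.3783. Dividing out (λ - (-3.3783)) leaves approximately λ^2 - 1.3783λ + 10.6563. For λ^2 - 1.3783λ + 10.6563 the discriminant is -40.7254. It is negative, so the remaining roots are the complex-conjugate pair λ ≈ 0.6891 ± 3.1908i. Their product equals the constant term, so |λ|^2 ≈ 10.6563 and |λ| ≈ 3.2644.
Thus the eigenvalues (to 4 decimals) are -3.3783 (modulus 3.3783); 0.6891 ± 3.1908i (modulus 3.2644). The spectral radius is the largest modulus: r(A) ≈ 3.3783. (Cross-check: r(A) ≤ ||A||_2 ≈ 4.631; equality holds whenever A is normal, though it can also hold for some non-normal A.)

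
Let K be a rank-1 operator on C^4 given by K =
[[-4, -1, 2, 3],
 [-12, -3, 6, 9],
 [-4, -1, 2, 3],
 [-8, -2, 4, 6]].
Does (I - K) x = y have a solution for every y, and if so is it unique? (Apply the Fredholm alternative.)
(I - K) is singular (det(I - K) = 0, i.e. 1 ∈ sigma(K)). (I - K) x = y is solvable iff y ⊥ ker((I - K)^*) = span{(-4, -1, 2, 3)}, i.e. iff -4y_1 - y_2 + 2y_3 + 3y_4 = 0. When solvable, the solutions are x = y + c·(1, 3, 1, 2), c arbitrary (ker(I - K) = span{(1, 3, 1, 2)}, dimension 1).

K has rank 1, so it is an outer product K = u v^T: every row of K is a multiple of one row vector. Reading off the entries, u = (1, 3, 1, 2) and v = (-4, -1, 2, 3) (row i of K equals u_i·v^T). A rank-one matrix u v^T satisfies K u = u (v·u) and kills the (3)-dimensional subspace v^⊥, so its characteristic polynomial is lambda^3 (lambda - v·u) with v·u = tr K = 1. Hence the eigenvalues of I - K are 1 (multiplicity 3) and 1 - (1) = 0, so det(I - K) = 0. (Direct check: I - K =
[[5, 1, -2, -3],
 [12, 4, -6, -9],
 [4, 1, -1, -3],
 [8, 2, -4, -5]]
has determinant 0.) So 1 is an eigenvalue of K and (I - K) is not invertible. The finite-dimensional Fredholm alternative says: either (I - K) is invertible, or ker(I - K) ≠ {0} and then range(I - K) = ker((I - K)^*)^⊥, with dim ker(I - K) = dim ker((I - K)^*). We are in the second case, so we need both kernels. Kernel of I - K: (I - K) u = u - u (v·u) = u - u = 0, so ker(I - K) = span{u} = span{(1, 3, 1, 2)} (it is exactly 1-dimensional because rank(I - K) = 3). Kernel of the adjoint: K is real, so (I - K)^* = I - K^T = I - v u^T, and (I - v u^T) v = v - v (u·v) = 0; hence ker((I - K)^*) = span{v} = span{(-4, -1, 2, 3)}. Therefore (I - K) x = y is solvable iff <y, v> = 0, i.e. iff -4y_1 - y_2 + 2y_3 + 3y_4 = 0. When this holds, K y = u (v·y) = 0, so (I - K) y = y and x = y is a particular solution; the full solution set is the line x = y + c·u = y + c·(1, 3, 1, 2), c ∈ C.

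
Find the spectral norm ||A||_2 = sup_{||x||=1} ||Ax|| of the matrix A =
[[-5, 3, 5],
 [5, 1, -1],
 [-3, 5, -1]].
||A||_2 ≈ 9.3544 (= sqrt(largest eigenvalue of A^T A))

||A||_2 = sigma_max(A) = sqrt(lambda_max(A^T A)). Form the symmetric matrix M = A^T A =
[[59, -25, -27],
 [-25, 35, 9],
 [-27, 9, 27]].
Its characteristic polynomial (trace, sum of principal 2x2 minors, determinant of M give the coefficients) is
  p(λ) = det(λ I - M) = λ^3 - 121λ^2 + 3168λ - 20736.
No integer candidate from the rational root theorem (±divisors of 20736) is a root, so the roots are irrational. The cubic discriminant is Δ = 4287873024 > 0, so there are three distinct real roots. p(10) = -156 and p(11) = 802 have opposite signs, so a root lies in (10, 11); Newton's method refines it to λ ≈ 10.1508. p(23) = 286 and p(24) = -576 have opposite signs, so a root lies in (23, 24); Newton's method refines it to λ ≈ 23.3451. p(87) = -2466 and p(88) = 2496 have opposite signs, so a root lies in (87, 88); Newton's method refines it to λ ≈ 87.5041. Check (Vieta): the three roots sum to 121, matching tr M = 121.
So the eigenvalues of A^T A are ≈ 10.1508, 23.3451, 87.5041 (all ≥ 0, as they must be for A^T A). The largest is λ_max ≈ 87.5041, hence ||A||_2 = sqrt(λ_max) ≈ 9.3544.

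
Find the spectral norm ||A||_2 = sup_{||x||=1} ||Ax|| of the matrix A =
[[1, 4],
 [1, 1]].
||A||_2 = sqrt((19 + sqrt(325))/2) ≈ 4.3028 (= sqrt(largest eigenvalue of A^T A))

||A||_2 = sigma_max(A) = sqrt(lambda_max(A^T A)). Form the symmetric matrix M = A^T A =
[[2, 5],
 [5, 17]].
Its characteristic polynomial (trace, determinant of M give the coefficients) is
  p(λ) = det(λ I - M) = λ^2 - 19λ + 9.
For λ^2 - 19λ + 9 the discriminant is 325. It is nonnegative but not a perfect square, so the roots are real and irrational: λ = (19 ± sqrt(325))/2 ≈ 18.5139, 0.4861.
So the eigenvalues of A^T A are ≈ 0.4861, 18.5139 (all ≥ 0, as they must be for A^T A). The largest is λ_max = (19 + sqrt(325))/2 ≈ 18.5139, hence ||A||_2 = sqrt(λ_max) = sqrt((19 + sqrt(325))/2) ≈ 4.3028.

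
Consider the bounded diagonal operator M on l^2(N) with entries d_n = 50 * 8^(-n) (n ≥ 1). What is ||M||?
||M|| = 25/4 (attained at n = 1)

For M diagonal, ||M|| = sup_n |d_n|. The sequence d_n = 50 * 8^(-n) is positive and strictly decreasing (ratio 8^(-1) < 1), so the supremum is d_1 = 50/8 = 25/4. Hence ||M|| = 25/4.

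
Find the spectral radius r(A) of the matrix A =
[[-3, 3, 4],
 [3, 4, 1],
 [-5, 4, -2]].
r(A) ≈ 5.5921

The eigenvalues of A are the roots of its characteristic polynomial. With M = A (coefficients from the trace, the sum of principal 2x2 minors, and det A):
  p(λ) = det(λ I - M) = λ^3 + λ^2 - 7λ - 167.
No integer candidate from the rational root theorem (±divisors of 167) is a root, so the roots are irrational. The cubic discriminant is Δ = -729872 < 0, so there is one real root and a complex-conjugate pair. p(5) = -52 and p(6) = 43 have opposite signs, so a root lies in (5, 6); Newton's method refines it to λ ≈ 5.5921. Dividing out (λ - (5.5921)) leaves approximately λ^2 + 6.5921λ + 29.8636. For λ^2 + 6.5921λ + 29.8636 the discriminant is -75.9987. It is negative, so the remaining roots are the complex-conjugate pair λ ≈ -3.296 ± 4.3589i. Their product equals the constant term, so |λ|^2 ≈ 29.8636 and |λ| ≈ 5.4648.
Thus the eigenvalues (to 4 decimals) are 5.5921 (modulus 5.5921); -3.296 ± 4.3589i (modulus 5.4648). The spectral radius is the largest modulus: r(A) ≈ 5.5921. (Cross-check: r(A) ≤ ||A||_2 ≈ 7.7224; equality holds whenever A is normal, though it can also hold for some non-normal A.)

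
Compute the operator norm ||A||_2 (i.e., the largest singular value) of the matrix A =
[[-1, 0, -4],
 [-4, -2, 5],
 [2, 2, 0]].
||A||_2 ≈ 7.3827 (= sqrt(largest eigenvalue of A^T A))

||A||_2 = sigma_max(A) = sqrt(lambda_max(A^T A)). Form the symmetric matrix M = A^T A =
[[21, 12, -16],
 [12, 8, -10],
 [-16, -10, 41]].
Its characteristic polynomial (trace, sum of principal 2x2 minors, determinant of M give the coefficients) is
  p(λ) = det(λ I - M) = λ^3 - 70λ^2 + 857λ - 676.
No integer candidate from the rational root theorem (±divisors of 676) is a root, so the roots are irrational. The cubic discriminant is Δ = 871256896 > 0, so there are three distinct real roots. p(0) = -676 and p(1) = 112 have opposite signs, so a root lies in (0, 1); Newton's method refines it to λ ≈ 0.8466. p(14) = 346 and p(15) = -196 have opposite signs, so a root lies in (14, 15); Newton's method refines it to λ ≈ 14.6494. p(54) = -1054 and p(55) = 1084 have opposite signs, so a root lies in (54, 55); Newton's method refines it to λ ≈ 54.5039. Check (Vieta): the three roots sum to 70, matching tr M = 70.
So the eigenvalues of A^T A are ≈ 0.8466, 14.6494, 54.5039 (all ≥ 0, as they must be for A^T A). The largest is λ_max ≈ 54.5039, hence ||A||_2 = sqrt(λ_max) ≈ 7.3827.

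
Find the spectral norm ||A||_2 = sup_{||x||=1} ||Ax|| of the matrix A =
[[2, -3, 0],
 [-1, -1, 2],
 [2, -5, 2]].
||A||_2 ≈ 6.7489 (= sqrt(largest eigenvalue of A^T A))

||A||_2 = sigma_max(A) = sqrt(lambda_max(A^T A)). Form the symmetric matrix M = A^T A =
[[9, -15, 2],
 [-15, 35, -12],
 [2, -12, 8]].
Its characteristic polynomial (trace, sum of principal 2x2 minors, determinant of M give the coefficients) is
  p(λ) = det(λ I - M) = λ^3 - 52λ^2 + 294λ - 4.
No integer candidate from the rational root theorem (±divisors of 4) is a root, so the roots are irrational. The cubic discriminant is Δ = 130924784 > 0, so there are three distinct real roots. p(0) = -4 and p(1) = 239 have opposite signs, so a root lies in (0, 1); Newton's method refines it to λ ≈ 0.0136. p(6) = 104 and p(7) = -151 have opposite signs, so a root lies in (6, 7); Newton's method refines it to λ ≈ 6.4393. p(45) = -949 and p(46) = 824 have opposite signs, so a root lies in (45, 46); Newton's method refines it to λ ≈ 45.5471. Check (Vieta): the three roots sum to 52, matching tr M = 52.
So the eigenvalues of A^T A are ≈ 0.0136, 6.4393, 45.5471 (all ≥ 0, as they must be for A^T A). The largest is λ_max ≈ 45.5471, hence ||A||_2 = sqrt(λ_max) ≈ 6.7489.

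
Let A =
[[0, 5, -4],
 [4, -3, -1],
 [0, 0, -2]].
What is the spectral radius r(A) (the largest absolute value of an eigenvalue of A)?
r(A) = (3 + sqrt(89))/2 ≈ 6.217

The eigenvalues of A are the roots of its characteristic polynomial. With M = A (coefficients from the trace, the sum of principal 2x2 minors, and det A):
  p(λ) = det(λ I - M) = λ^3 + 5λ^2 - 14λ - 40.
By the rational root theorem any rational root is an integer divisor of 40. Testing λ = -2: p(-2) = -8 + 20 + 28 - 40 = 0, so λ = -2 is a root. Dividing out (λ + 2) leaves p(λ) = (λ + 2)(λ^2 + 3λ - 20). For λ^2 + 3λ - 20 the discriminant is 89. It is nonnegative but not a perfect square, so the roots are real and irrational: λ = (-3 ± sqrt(89))/2 ≈ 3.217, -6.217.
Thus the eigenvalues (to 4 decimals) are 3.217 (modulus 3.217); -6.217 (modulus 6.217); -2 (modulus 2). The spectral radius is the largest modulus: r(A) = (3 + sqrt(89))/2 ≈ 6.217. (Cross-check: r(A) ≤ ||A||_2 ≈ 6.9064; equality holds whenever A is normal, though it can also hold for some non-normal A.)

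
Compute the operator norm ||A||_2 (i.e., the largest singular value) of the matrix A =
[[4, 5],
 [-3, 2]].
||A||_2 = sqrt((54 + sqrt(800))/2) ≈ 6.4142 (= sqrt(largest eigenvalue of A^T A))

||A||_2 = sigma_max(A) = sqrt(lambda_max(A^T A)). Form the symmetric matrix M = A^T A =
[[25, 14],
 [14, 29]].
Its characteristic polynomial (trace, determinant of M give the coefficients) is
  p(λ) = det(λ I - M) = λ^2 - 54λ + 529.
For λ^2 - 54λ + 529 the discriminant is 800. It is nonnegative but not a perfect square, so the roots are real and irrational: λ = (54 ± sqrt(800))/2 ≈ 41.1421, 12.8579.
So the eigenvalues of A^T A are ≈ 12.8579, 41.1421 (all ≥ 0, as they must be for A^T A). The largest is λ_max = (54 + sqrt(800))/2 ≈ 41.1421, hence ||A||_2 = sqrt(λ_max) = sqrt((54 + sqrt(800))/2) ≈ 6.4142.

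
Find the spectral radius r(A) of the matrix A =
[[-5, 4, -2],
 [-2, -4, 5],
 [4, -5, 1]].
r(A) ≈ 6.4385

The eigenvalues of A are the roots of its characteristic polynomial. With M = A (coefficients from the trace, the sum of principal 2x2 minors, and det A):
  p(λ) = det(λ I - M) = λ^3 + 8λ^2 + 52λ + 69.
No integer candidate from the rational root theorem (±divisors of 69) is a root, so the roots are irrational. The cubic discriminant is Δ = -142563 < 0, so there is one real root and a complex-conjugate pair. p(-2) = -11 and p(-1) = 24 have opposite signs, so a root lies in (-2, -1); Newton's method refines it to λ ≈ -1.6645. Dividing out (λ - (-1.6645)) leaves approximately λ^2 + 6.3355λ + 41.4547. For λ^2 + 6.3355λ + 41.4547 the discriminant is -125.6799. It is negative, so the remaining roots are the complex-conjugate pair λ ≈ -3.1678 ± 5.6054i. Their product equals the constant term, so |λ|^2 ≈ 41.4547 and |λ| ≈ 6.4385.
Thus the eigenvalues (to 4 decimals) are -1.6645 (modulus 1.6645); -3.1678 ± 5.6054i (modulus 6.4385). The spectral radius is the largest modulus: r(A) ≈ 6.4385. (Cross-check: r(A) ≤ ||A||_2 ≈ 9.806; equality holds whenever A is normal, though it can also hold for some non-normal A.)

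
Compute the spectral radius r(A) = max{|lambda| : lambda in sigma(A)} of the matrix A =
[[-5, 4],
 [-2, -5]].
r(A) = sqrt(33) ≈ 5.7446

The eigenvalues of A are the roots of its characteristic polynomial. With M = A (coefficients from the trace and determinant):
  p(λ) = det(λ I - M) = λ^2 + 10λ + 33.
For λ^2 + 10λ + 33 the discriminant is -32. It is negative, so the roots are the complex-conjugate pair λ = -5 ± (sqrt(32)/2) i ≈ -5 ± 2.8284i. For a conjugate pair the product of the roots equals the constant term, so |λ|^2 = 33 and |λ| = sqrt(33) ≈ 5.7446.
Thus the eigenvalues (to 4 decimals) are -5 ± 2.8284i (modulus 5.7446). The spectral radius is the largest modulus: r(A) = sqrt(33) ≈ 5.7446. (Cross-check: r(A) ≤ ||A||_2 ≈ 6.831; equality holds whenever A is normal, though it can also hold for some non-normal A.)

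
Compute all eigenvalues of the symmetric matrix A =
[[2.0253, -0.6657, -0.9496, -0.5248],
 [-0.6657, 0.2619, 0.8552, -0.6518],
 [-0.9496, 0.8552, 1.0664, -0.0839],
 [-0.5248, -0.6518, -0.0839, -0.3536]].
sigma(A) ≈ {-1, 0, 1, 3}

A is real symmetric, so its spectrum consists of real eigenvalues. Expanding the characteristic polynomial of the displayed matrix gives
  det(λ I - A) = p(λ) = λ^4 + (-3)λ^3 + (-1)λ^2 + (3)λ + (0).
Solving p(λ) = 0 yields eigenvalues ≈ -1, 0, 1, 3. (A is shown rounded to 4 decimals, so these recover the underlying integer eigenvalues to within that precision.)
Verification: the trace of A = 3 equals the sum of eigenvalues 3, and det(A) ≈ -0.0001 matches the eigenvalue product 0.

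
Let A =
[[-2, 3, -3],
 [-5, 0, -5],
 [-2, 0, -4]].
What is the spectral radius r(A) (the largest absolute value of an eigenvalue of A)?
r(A) ≈ 3.5924

The eigenvalues of A are the roots of its characteristic polynomial. With M = A (coefficients from the trace, the sum of principal 2x2 minors, and det A):
  p(λ) = det(λ I - M) = λ^3 + 6λ^2 + 17λ + 30.
No integer candidate from the rational root theorem (±divisors of 30) is a root, so the roots are irrational. The cubic discriminant is Δ = -4388 < 0, so there is one real root and a complex-conjugate pair. p(-4) = -6 and p(-3) = 6 have opposite signs, so a root lies in (-4, -3); Newton's method refines it to λ ≈ -3.5924. Dividing out (λ - (-3.5924)) leaves approximately λ^2 + 2.4076λ + 8.3509. For λ^2 + 2.4076λ + 8.3509 the discriminant is -27.6073. It is negative, so the remaining roots are the complex-conjugate pair λ ≈ -1.2038 ± 2.6271i. Their product equals the constant term, so |λ|^2 ≈ 8.3509 and |λ| ≈ 2.8898.
Thus the eigenvalues (to 4 decimals) are -3.5924 (modulus 3.5924); -1.2038 ± 2.6271i (modulus 2.8898). The spectral radius is the largest modulus: r(A) ≈ 3.5924. (Cross-check: r(A) ≤ ||A||_2 ≈ 9.1096; equality holds whenever A is normal, though it can also hold for some non-normal A.)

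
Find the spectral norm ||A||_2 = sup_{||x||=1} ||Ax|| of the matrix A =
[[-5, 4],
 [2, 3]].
||A||_2 = sqrt((54 + sqrt(800))/2) ≈ 6.4142 (= sqrt(largest eigenvalue of A^T A))

||A||_2 = sigma_max(A) = sqrt(lambda_max(A^T A)). Form the symmetric matrix M = A^T A =
[[29, -14],
 [-14, 25]].
Its characteristic polynomial (trace, determinant of M give the coefficients) is
  p(λ) = det(λ I - M) = λ^2 - 54λ + 529.
For λ^2 - 54λ + 529 the discriminant is 800. It is nonnegative but not a perfect square, so the roots are real and irrational: λ = (54 ± sqrt(800))/2 ≈ 41.1421, 12.8579.
So the eigenvalues of A^T A are ≈ 12.8579, 41.1421 (all ≥ 0, as they must be for A^T A). The largest is λ_max = (54 + sqrt(800))/2 ≈ 41.1421, hence ||A||_2 = sqrt(λ_max) = sqrt((54 + sqrt(800))/2) ≈ 6.4142.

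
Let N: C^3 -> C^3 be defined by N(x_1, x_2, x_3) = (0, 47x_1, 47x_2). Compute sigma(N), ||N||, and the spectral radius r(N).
sigma(N) = {0}; ||N|| = 47; r(N) = 0. (N is nilpotent with N^3 = 0.)

On C^3, N is a strictly lower-triangular matrix with 47 on the subdiagonal and zeros elsewhere, so its characteristic polynomial is lambda^3 and every eigenvalue is 0: sigma(N) = {0}. For the operator norm, N e_i = 47e_{i+1} for i = 1, ..., 2 and N e_3 = 0, so the singular values of N are 47 (with multiplicity 2) and 0; hence ||N|| = 47. The spectral radius r(N) = max|lambda| = 0. Note ||N|| > r(N) — characteristic of non-normal nilpotent operators. Indeed N^3 = 0.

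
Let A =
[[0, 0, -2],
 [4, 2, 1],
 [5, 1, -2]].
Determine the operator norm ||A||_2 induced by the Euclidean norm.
||A||_2 ≈ 6.7885 (= sqrt(largest eigenvalue of A^T A))

||A||_2 = sigma_max(A) = sqrt(lambda_max(A^T A)). Form the symmetric matrix M = A^T A =
[[41, 13, -6],
 [13, 5, 0],
 [-6, 0, 9]].
Its characteristic polynomial (trace, sum of principal 2x2 minors, determinant of M give the coefficients) is
  p(λ) = det(λ I - M) = λ^3 - 55λ^2 + 414λ - 144.
No integer candidate from the rational root theorem (±divisors of 144) is a root, so the roots are irrational. The cubic discriminant is Δ = 197269092 > 0, so there are three distinct real roots. p(0) = -144 and p(1) = 216 have opposite signs, so a root lies in (0, 1); Newton's method refines it to λ ≈ 0.3655. p(8) = 160 and p(9) = -144 have opposite signs, so a root lies in (8, 9); Newton's method refines it to λ ≈ 8.5503. p(46) = -144 and p(47) = 1642 have opposite signs, so a root lies in (46, 47); Newton's method refines it to λ ≈ 46.0843. Check (Vieta): the three roots sum to 55, matching tr M = 55.
So the eigenvalues of A^T A are ≈ 0.3655, 8.5503, 46.0843 (all ≥ 0, as they must be for A^T A). The largest is λ_max ≈ 46.0843, hence ||A||_2 = sqrt(λ_max) ≈ 6.7885.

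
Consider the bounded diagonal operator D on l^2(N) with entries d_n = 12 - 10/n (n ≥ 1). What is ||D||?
||D|| = 12

For a diagonal operator on l^2 with entries d_n, ||D|| = sup_n |d_n|. Here d_1 = 2, d_2 = 7, ..., and d_n = 12 - 10/n increases monotonically toward 12. All terms lie in [2, 12), so |d_n| = d_n and the supremum is the limit 12, which is not attained by any individual d_n. Hence ||D|| = 12.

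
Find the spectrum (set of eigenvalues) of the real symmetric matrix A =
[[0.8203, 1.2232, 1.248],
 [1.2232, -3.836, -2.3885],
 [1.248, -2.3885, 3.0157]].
sigma(A) ≈ {-5, 1, 4}

A is real symmetric, so its spectrum consists of real eigenvalues. Expanding the characteristic polynomial of the displayed matrix gives
  det(λ I - A) = p(λ) = λ^3 + (0)λ^2 + (-21)λ + (20).
Solving p(λ) = 0 yields eigenvalues ≈ -5, 1, 4. (A is shown rounded to 4 decimals, so these recover the underlying integer eigenvalues to within that precision.)
Verification: the trace of A = 0 equals the sum of eigenvalues 0, and det(A) ≈ -19.9991 matches the eigenvalue product -20.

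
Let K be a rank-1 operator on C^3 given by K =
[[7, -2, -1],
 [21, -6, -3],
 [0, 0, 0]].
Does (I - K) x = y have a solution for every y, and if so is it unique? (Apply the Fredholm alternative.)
(I - K) is singular (det(I - K) = 0, i.e. 1 ∈ sigma(K)). (I - K) x = y is solvable iff y ⊥ ker((I - K)^*) = span{(7, -2, -1)}, i.e. iff 7y_1 - 2y_2 - y_3 = 0. When solvable, the solutions are x = y + c·(1, 3, 0), c arbitrary (ker(I - K) = span{(1, 3, 0)}, dimension 1).

K has rank 1, so it is an outer product K = u v^T: every row of K is a multiple of one row vector. Reading off the entries, u = (1, 3, 0) and v = (7, -2, -1) (row i of K equals u_i·v^T). A rank-one matrix u v^T satisfies K u = u (v·u) and kills the (2)-dimensional subspace v^⊥, so its characteristic polynomial is lambda^2 (lambda - v·u) with v·u = tr K = 1. Hence the eigenvalues of I - K are 1 (multiplicity 2) and 1 - (1) = 0, so det(I - K) = 0. (Direct check: I - K =
[[-6, 2, 1],
 [-21, 7, 3],
 [0, 0, 1]]
has determinant 0.) So 1 is an eigenvalue of K and (I - K) is not invertible. The finite-dimensional Fredholm alternative says: either (I - K) is invertible, or ker(I - K) ≠ {0} and then range(I - K) = ker((I - K)^*)^⊥, with dim ker(I - K) = dim ker((I - K)^*). We are in the second case, so we need both kernels. Kernel of I - K: (I - K) u = u - u (v·u) = u - u = 0, so ker(I - K) = span{u} = span{(1, 3, 0)} (it is exactly 1-dimensional because rank(I - K) = 2). Kernel of the adjoint: K is real, so (I - K)^* = I - K^T = I - v u^T, and (I - v u^T) v = v - v (u·v) = 0; hence ker((I - K)^*) = span{v} = span{(7, -2, -1)}. Therefore (I - K) x = y is solvable iff <y, v> = 0, i.e. iff 7y_1 - 2y_2 - y_3 = 0. When this holds, K y = u (v·y) = 0, so (I - K) y = y and x = y is a particular solution; the full solution set is the line x = y + c·u = y + c·(1, 3, 0), c ∈ C.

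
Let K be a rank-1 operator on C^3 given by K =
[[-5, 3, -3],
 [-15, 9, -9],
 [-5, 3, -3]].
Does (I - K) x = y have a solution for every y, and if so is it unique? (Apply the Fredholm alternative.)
(I - K) is singular (det(I - K) = 0, i.e. 1 ∈ sigma(K)). (I - K) x = y is solvable iff y ⊥ ker((I - K)^*) = span{(-5, 3, -3)}, i.e. iff -5y_1 + 3y_2 - 3y_3 = 0. When solvable, the solutions are x = y + c·(1, 3, 1), c arbitrary (ker(I - K) = span{(1, 3, 1)}, dimension 1).

K has rank 1, so it is an outer product K = u v^T: every row of K is a multiple of one row vector. Reading off the entries, u = (1, 3, 1) and v = (-5, 3, -3) (row i of K equals u_i·v^T). A rank-one matrix u v^T satisfies K u = u (v·u) and kills the (2)-dimensional subspace v^⊥, so its characteristic polynomial is lambda^2 (lambda - v·u) with v·u = tr K = 1. Hence the eigenvalues of I - K are 1 (multiplicity 2) and 1 - (1) = 0, so det(I - K) = 0. (Direct check: I - K =
[[6, -3, 3],
 [15, -8, 9],
 [5, -3, 4]]
has determinant 0.) So 1 is an eigenvalue of K and (I - K) is not invertible. The finite-dimensional Fredholm alternative says: either (I - K) is invertible, or ker(I - K) ≠ {0} and then range(I - K) = ker((I - K)^*)^⊥, with dim ker(I - K) = dim ker((I - K)^*). We are in the second case, so we need both kernels. Kernel of I - K: (I - K) u = u - u (v·u) = u - u = 0, so ker(I - K) = span{u} = span{(1, 3, 1)} (it is exactly 1-dimensional because rank(I - K) = 2). Kernel of the adjoint: K is real, so (I - K)^* = I - K^T = I - v u^T, and (I - v u^T) v = v - v (u·v) = 0; hence ker((I - K)^*) = span{v} = span{(-5, 3, -3)}. Therefore (I - K) x = y is solvable iff <y, v> = 0, i.e. iff -5y_1 + 3y_2 - 3y_3 = 0. When this holds, K y = u (v·y) = 0, so (I - K) y = y and x = y is a particular solution; the full solution set is the line x = y + c·u = y + c·(1, 3, 1), c ∈ C.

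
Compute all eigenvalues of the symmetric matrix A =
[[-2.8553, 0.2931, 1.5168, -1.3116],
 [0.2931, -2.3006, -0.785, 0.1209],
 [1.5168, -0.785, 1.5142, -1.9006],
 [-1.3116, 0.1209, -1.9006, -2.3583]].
sigma(A) ≈ {-4, -3, -2, 3}

A is real symmetric, so its spectrum consists of real eigenvalues. Expanding the characteristic polynomial of the displayed matrix gives
  det(λ I - A) = p(λ) = λ^4 + (6)λ^3 + (-1)λ^2 + (-54)λ + (-72).
Solving p(λ) = 0 yields eigenvalues ≈ -4, -3, -2, 3. (A is shown rounded to 4 decimals, so these recover the underlying integer eigenvalues to within that precision.)
Verification: the trace of A = -6 equals the sum of eigenvalues -6, and det(A) ≈ -71.9996 matches the eigenvalue product -72.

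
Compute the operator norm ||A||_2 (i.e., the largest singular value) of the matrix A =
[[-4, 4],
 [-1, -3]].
||A||_2 = sqrt((42 + sqrt(740))/2) ≈ 5.8823 (= sqrt(largest eigenvalue of A^T A))

||A||_2 = sigma_max(A) = sqrt(lambda_max(A^T A)). Form the symmetric matrix M = A^T A =
[[17, -13],
 [-13, 25]].
Its characteristic polynomial (trace, determinant of M give the coefficients) is
  p(λ) = det(λ I - M) = λ^2 - 42λ + 256.
For λ^2 - 42λ + 256 the discriminant is 740. It is nonnegative but not a perfect square, so the roots are real and irrational: λ = (42 ± sqrt(740))/2 ≈ 34.6015, 7.3985.
So the eigenvalues of A^T A are ≈ 7.3985, 34.6015 (all ≥ 0, as they must be for A^T A). The largest is λ_max = (42 + sqrt(740))/2 ≈ 34.6015, hence ||A||_2 = sqrt(λ_max) = sqrt((42 + sqrt(740))/2) ≈ 5.8823.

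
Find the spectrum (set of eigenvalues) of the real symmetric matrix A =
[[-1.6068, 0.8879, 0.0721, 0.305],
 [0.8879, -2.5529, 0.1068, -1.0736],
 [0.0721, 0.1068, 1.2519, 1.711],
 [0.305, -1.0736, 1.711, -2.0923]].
sigma(A) ≈ {-4, -2, -1, 2}

A is real symmetric, so its spectrum consists of real eigenvalues. Expanding the characteristic polynomial of the displayed matrix gives
  det(λ I - A) = p(λ) = λ^4 + (5)λ^3 + (0)λ^2 + (-20)λ + (-16).
Solving p(λ) = 0 yields eigenvalues ≈ -4, -2, -1, 2. (A is shown rounded to 4 decimals, so these recover the underlying integer eigenvalues to within that precision.)
Verification: the trace of A = -5 equals the sum of eigenvalues -5, and det(A) ≈ -16.0005 matches the eigenvalue product -16.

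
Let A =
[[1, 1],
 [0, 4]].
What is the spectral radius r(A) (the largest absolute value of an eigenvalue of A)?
r(A) = 4

The eigenvalues of A are the roots of its characteristic polynomial. With M = A (coefficients from the trace and determinant):
  p(λ) = det(λ I - M) = λ^2 - 5λ + 4.
For λ^2 - 5λ + 4 the discriminant is 9. It is a perfect square (3^2), so the roots are rational: λ = (5 ± 3)/2 = 4, 1.
Thus the eigenvalues (to 4 decimals) are 4 (modulus 4); 1 (modulus 1). The spectral radius is the largest modulus: r(A) = 4. (Cross-check: r(A) ≤ ||A||_2 ≈ 4.1306; equality holds whenever A is normal, though it can also hold for some non-normal A.)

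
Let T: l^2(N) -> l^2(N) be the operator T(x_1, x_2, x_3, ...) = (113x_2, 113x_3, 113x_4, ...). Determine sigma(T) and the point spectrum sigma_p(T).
sigma(T) = closed disk {z in C : |z| ≤ 113}; sigma_p(T) = open disk {z in C : |z| < 113}

Note T = 113·V where V is the unit left shift (V x)_k = x_{k+1}; so sigma(T) = 113·sigma(V) and ||T|| = 113||V||. ||T x||^2 = 12769sum_{k≥2} |x_k|^2 ≤ 12769||x||^2, with equality on {x : x_1 = 0}, so ||T|| = 113. For any lambda with |lambda| < 113, set r = lambda/113 (|r| < 1); the vector x = (1, r, r^2, ...) is in l^2 and satisfies T x = 113(r, r^2, ...) = lambda x, so lambda is an eigenvalue. On the boundary |lambda| = 113 the geometric series diverges, so no l^2 eigenvector exists, but these lambda lie in the approximate point spectrum. Hence sigma(T) is the closed disk of radius 113 and sigma_p(T) is the open disk.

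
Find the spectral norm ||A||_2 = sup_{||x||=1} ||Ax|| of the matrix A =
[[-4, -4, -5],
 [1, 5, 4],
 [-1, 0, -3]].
||A||_2 ≈ 9.9985 (= sqrt(largest eigenvalue of A^T A))

||A||_2 = sigma_max(A) = sqrt(lambda_max(A^T A)). Form the symmetric matrix M = A^T A =
[[18, 21, 27],
 [21, 41, 40],
 [27, 40, 50]].
Its characteristic polynomial (trace, sum of principal 2x2 minors, determinant of M give the coefficients) is
  p(λ) = det(λ I - M) = λ^3 - 109λ^2 + 918λ - 1521.
No integer candidate from the rational root theorem (±divisors of 1521) is a root, so the roots are irrational. The cubic discriminant is Δ = 1715999409 > 0, so there are three distinct real roots. p(2) = -113 and p(3) = 279 have opposite signs, so a root lies in (2, 3); Newton's method refines it to λ ≈ 2.2408. p(6) = 279 and p(7) = -93 have opposite signs, so a root lies in (6, 7); Newton's method refines it to λ ≈ 6.7898. p(99) = -8649 and p(100) = 279 have opposite signs, so a root lies in (99, 100); Newton's method refines it to λ ≈ 99.9694. Check (Vieta): the three roots sum to 109, matching tr M = 109.
So the eigenvalues of A^T A are ≈ 2.2408, 6.7898, 99.9694 (all ≥ 0, as they must be for A^T A). The largest is λ_max ≈ 99.9694, hence ||A||_2 = sqrt(λ_max) ≈ 9.9985.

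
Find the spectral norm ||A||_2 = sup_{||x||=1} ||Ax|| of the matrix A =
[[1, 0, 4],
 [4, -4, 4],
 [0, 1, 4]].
||A||_2 ≈ 8.0417 (= sqrt(largest eigenvalue of A^T A))

||A||_2 = sigma_max(A) = sqrt(lambda_max(A^T A)). Form the symmetric matrix M = A^T A =
[[17, -16, 20],
 [-16, 17, -12],
 [20, -12, 48]].
Its characteristic polynomial (trace, sum of principal 2x2 minors, determinant of M give the coefficients) is
  p(λ) = det(λ I - M) = λ^3 - 82λ^2 + 1121λ - 16.
No integer candidate from the rational root theorem (±divisors of 16) is a root, so the roots are irrational. The cubic discriminant is Δ = 2806054912 > 0, so there are three distinct real roots. p(0) = -16 and p(1) = 1024 have opposite signs, so a root lies in (0, 1); Newton's method refines it to λ ≈ 0.0143. p(17) = 256 and p(18) = -574 have opposite signs, so a root lies in (17, 18); Newton's method refines it to λ ≈ 17.3162. p(64) = -2000 and p(65) = 1024 have opposite signs, so a root lies in (64, 65); Newton's method refines it to λ ≈ 64.6695. Check (Vieta): the three roots sum to 82, matching tr M = 82.
So the eigenvalues of A^T A are ≈ 0.0143, 17.3162, 64.6695 (all ≥ 0, as they must be for A^T A). The largest is λ_max ≈ 64.6695, hence ||A||_2 = sqrt(λ_max) ≈ 8.0417.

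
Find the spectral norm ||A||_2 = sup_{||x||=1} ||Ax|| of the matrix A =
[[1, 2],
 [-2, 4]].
||A||_2 = sqrt((25 + sqrt(369))/2) ≈ 4.7016 (= sqrt(largest eigenvalue of A^T A))

||A||_2 = sigma_max(A) = sqrt(lambda_max(A^T A)). Form the symmetric matrix M = A^T A =
[[5, -6],
 [-6, 20]].
Its characteristic polynomial (trace, determinant of M give the coefficients) is
  p(λ) = det(λ I - M) = λ^2 - 25λ + 64.
For λ^2 - 25λ + 64 the discriminant is 369. It is nonnegative but not a perfect square, so the roots are real and irrational: λ = (25 ± sqrt(369))/2 ≈ 22.1047, 2.8953.
So the eigenvalues of A^T A are ≈ 2.8953, 22.1047 (all ≥ 0, as they must be for A^T A). The largest is λ_max = (25 + sqrt(369))/2 ≈ 22.1047, hence ||A||_2 = sqrt(λ_max) = sqrt((25 + sqrt(369))/2) ≈ 4.7016.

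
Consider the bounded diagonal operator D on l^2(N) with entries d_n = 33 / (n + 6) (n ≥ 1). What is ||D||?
||D|| = 33/7 (attained at n = 1)

For D diagonal, ||D|| = sup_n |d_n| = sup_n 33/(n + 6). This is positive and strictly decreasing in n, so the supremum is attained at n = 1: d_1 = 33/(1 + 6) = 33/7. Hence ||D|| = 33/7.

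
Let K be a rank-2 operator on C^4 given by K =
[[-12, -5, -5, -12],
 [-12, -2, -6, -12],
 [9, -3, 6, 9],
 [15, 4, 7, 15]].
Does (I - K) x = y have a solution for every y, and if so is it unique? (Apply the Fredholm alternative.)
(I - K) is invertible (det(I - K) = -54 ≠ 0), so for every y in C^4 the equation (I - K) x = y has a unique solution.

K has rank 2 and factors as K = U V^T = u1 v1^T + u2 v2^T with u1 = (1, 2, -3, -2), v1 = (-3, 1, -2, -3), u2 = (3, 2, 0, -3), v2 = (-3, -2, -1, -3) (multiplying out reproduces the displayed K). The nonzero eigenvalues of U V^T coincide with those of the 2 x 2 matrix G = V^T U = [[v1·u1, v1·u2], [v2·u1, v2·u2]] = [[11, 2], [2, -4]], and by the Sylvester determinant identity det(I_4 - U V^T) = det(I_2 - V^T U) = det([[-10, -2], [-2, 5]]) = (-10)(5) - (-2)(-2) = -54. (Direct check: I - K =
[[13, 5, 5, 12],
 [12, 3, 6, 12],
 [-9, 3, -5, -9],
 [-15, -4, -7, -14]]
has determinant -54.) The finite-dimensional Fredholm alternative says: either (I - K) is invertible, or ker(I - K) ≠ {0} and then range(I - K) = ker((I - K)^*)^⊥, with dim ker(I - K) = dim ker((I - K)^*). Since det(I - K) ≠ 0, 1 is not an eigenvalue of K and ker(I - K) = {0}, so we are in the first case: for every y there is a unique x = (I - K)^(-1) y. (Explicitly, by the Woodbury identity, (I - U V^T)^(-1) = I + U (I_2 - G)^(-1) V^T.)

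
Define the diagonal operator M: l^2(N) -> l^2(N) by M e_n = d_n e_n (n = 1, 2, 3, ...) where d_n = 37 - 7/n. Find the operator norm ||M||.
||M|| = 37

For a diagonal operator on l^2 with entries d_n, ||M|| = sup_n |d_n|. Here d_1 = 30, d_2 = 67/2, ..., and d_n = 37 - 7/n increases monotonically toward 37. All terms lie in [30, 37), so |d_n| = d_n and the supremum is the limit 37, which is not attained by any individual d_n. Hence ||M|| = 37.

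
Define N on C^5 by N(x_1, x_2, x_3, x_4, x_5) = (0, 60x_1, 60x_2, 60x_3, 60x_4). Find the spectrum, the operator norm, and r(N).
sigma(N) = {0}; ||N|| = 60; r(N) = 0. (N is nilpotent with N^5 = 0.)

On C^5, N is a strictly lower-triangular matrix with 60 on the subdiagonal and zeros elsewhere, so its characteristic polynomial is lambda^5 and every eigenvalue is 0: sigma(N) = {0}. For the operator norm, N e_i = 60e_{i+1} for i = 1, ..., 4 and N e_5 = 0, so the singular values of N are 60 (with multiplicity 4) and 0; hence ||N|| = 60. The spectral radius r(N) = max|lambda| = 0. Note ||N|| > r(N) — characteristic of non-normal nilpotent operators. Indeed N^5 = 0.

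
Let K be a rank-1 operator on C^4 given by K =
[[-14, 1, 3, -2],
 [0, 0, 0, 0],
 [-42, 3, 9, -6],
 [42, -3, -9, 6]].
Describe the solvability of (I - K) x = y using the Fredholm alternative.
(I - K) is singular (det(I - K) = 0, i.e. 1 ∈ sigma(K)). (I - K) x = y is solvable iff y ⊥ ker((I - K)^*) = span{(-14, 1, 3, -2)}, i.e. iff -14y_1 + y_2 + 3y_3 - 2y_4 = 0. When solvable, the solutions are x = y + c·(1, 0, 3, -3), c arbitrary (ker(I - K) = span{(1, 0, 3, -3)}, dimension 1).

K has rank 1, so it is an outer product K = u v^T: every row of K is a multiple of one row vector. Reading off the entries, u = (1, 0, 3, -3) and v = (-14, 1, 3, -2) (row i of K equals u_i·v^T). A rank-one matrix u v^T satisfies K u = u (v·u) and kills the (3)-dimensional subspace v^⊥, so its characteristic polynomial is lambda^3 (lambda - v·u) with v·u = tr K = 1. Hence the eigenvalues of I - K are 1 (multiplicity 3) and 1 - (1) = 0, so det(I - K) = 0. (Direct check: I - K =
[[15, -1, -3, 2],
 [0, 1, 0, 0],
 [42, -3, -8, 6],
 [-42, 3, 9, -5]]
has determinant 0.) So 1 is an eigenvalue of K and (I - K) is not invertible. The finite-dimensional Fredholm alternative says: either (I - K) is invertible, or ker(I - K) ≠ {0} and then range(I - K) = ker((I - K)^*)^⊥, with dim ker(I - K) = dim ker((I - K)^*). We are in the second case, so we need both kernels. Kernel of I - K: (I - K) u = u - u (v·u) = u - u = 0, so ker(I - K) = span{u} = span{(1, 0, 3, -3)} (it is exactly 1-dimensional because rank(I - K) = 3). Kernel of the adjoint: K is real, so (I - K)^* = I - K^T = I - v u^T, and (I - v u^T) v = v - v (u·v) = 0; hence ker((I - K)^*) = span{v} = span{(-14, 1, 3, -2)}. Therefore (I - K) x = y is solvable iff <y, v> = 0, i.e. iff -14y_1 + y_2 + 3y_3 - 2y_4 = 0. When this holds, K y = u (v·y) = 0, so (I - K) y = y and x = y is a particular solution; the full solution set is the line x = y + c·u = y + c·(1, 0, 3, -3), c ∈ C.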